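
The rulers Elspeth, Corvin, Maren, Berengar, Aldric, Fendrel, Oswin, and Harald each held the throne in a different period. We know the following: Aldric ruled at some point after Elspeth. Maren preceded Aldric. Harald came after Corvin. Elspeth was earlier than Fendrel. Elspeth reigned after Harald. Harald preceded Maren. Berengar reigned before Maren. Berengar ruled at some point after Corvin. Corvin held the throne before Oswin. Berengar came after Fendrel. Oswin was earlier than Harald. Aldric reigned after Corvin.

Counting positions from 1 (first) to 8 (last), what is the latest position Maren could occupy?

7

Maren must come before Aldric — 1 ruler forced after them.
Everything else can be placed before Maren in some valid order, so Maren can sit as late as position 8 − 1 = 7.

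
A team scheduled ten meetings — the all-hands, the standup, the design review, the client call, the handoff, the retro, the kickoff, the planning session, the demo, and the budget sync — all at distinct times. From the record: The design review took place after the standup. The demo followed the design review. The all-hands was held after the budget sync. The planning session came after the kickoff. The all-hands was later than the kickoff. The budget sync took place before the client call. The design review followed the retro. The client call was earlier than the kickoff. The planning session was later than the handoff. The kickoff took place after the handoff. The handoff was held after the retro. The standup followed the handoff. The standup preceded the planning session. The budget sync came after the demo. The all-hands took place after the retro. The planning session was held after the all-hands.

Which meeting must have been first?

the retro

The retro has a chain of constraints placing it before every other meeting, so the retro must be first.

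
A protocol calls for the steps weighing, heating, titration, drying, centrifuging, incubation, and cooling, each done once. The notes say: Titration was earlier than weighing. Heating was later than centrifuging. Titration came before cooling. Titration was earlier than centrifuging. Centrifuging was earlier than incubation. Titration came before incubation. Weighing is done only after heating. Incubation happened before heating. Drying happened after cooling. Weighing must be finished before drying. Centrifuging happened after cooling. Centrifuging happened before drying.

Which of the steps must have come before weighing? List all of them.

centrifuging, cooling, heating, incubation, titration

Directly stated before weighing: heating and titration.
Centrifuging reaches weighing via centrifuging → heating → weighing.
Cooling reaches weighing via cooling → centrifuging → heating → weighing.
Incubation reaches weighing via incubation → heating → weighing.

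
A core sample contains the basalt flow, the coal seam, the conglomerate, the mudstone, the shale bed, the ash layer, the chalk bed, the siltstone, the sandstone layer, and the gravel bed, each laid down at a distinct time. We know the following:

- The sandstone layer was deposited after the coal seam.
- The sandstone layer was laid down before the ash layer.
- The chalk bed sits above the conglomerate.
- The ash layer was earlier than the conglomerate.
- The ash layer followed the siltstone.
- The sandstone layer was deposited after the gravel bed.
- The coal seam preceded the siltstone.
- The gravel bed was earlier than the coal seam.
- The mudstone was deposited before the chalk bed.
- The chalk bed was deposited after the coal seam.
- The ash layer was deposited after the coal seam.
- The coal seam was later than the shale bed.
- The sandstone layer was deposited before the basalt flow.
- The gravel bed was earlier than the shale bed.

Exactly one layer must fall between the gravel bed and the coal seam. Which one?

Tracing the constraints gives the gravel bed → the shale bed → the coal seam, so the shale bed sits after the gravel bed and before the coal seam.
No other layer is forced both after the gravel bed and before the coal seam.

the shale bed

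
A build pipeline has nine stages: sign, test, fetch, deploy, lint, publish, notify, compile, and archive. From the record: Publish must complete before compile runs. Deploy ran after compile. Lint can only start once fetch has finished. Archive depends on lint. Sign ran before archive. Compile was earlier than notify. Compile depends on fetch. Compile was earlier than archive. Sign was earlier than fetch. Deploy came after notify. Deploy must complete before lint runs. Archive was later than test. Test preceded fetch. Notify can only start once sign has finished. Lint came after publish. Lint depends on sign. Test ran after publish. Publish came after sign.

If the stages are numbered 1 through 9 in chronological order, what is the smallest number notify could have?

Compile, fetch, publish, sign, and test must all come before notify — 5 forced predecessors.
Nothing else is forced ahead of notify, so its earliest slot is position 5 + 1 = 6.

6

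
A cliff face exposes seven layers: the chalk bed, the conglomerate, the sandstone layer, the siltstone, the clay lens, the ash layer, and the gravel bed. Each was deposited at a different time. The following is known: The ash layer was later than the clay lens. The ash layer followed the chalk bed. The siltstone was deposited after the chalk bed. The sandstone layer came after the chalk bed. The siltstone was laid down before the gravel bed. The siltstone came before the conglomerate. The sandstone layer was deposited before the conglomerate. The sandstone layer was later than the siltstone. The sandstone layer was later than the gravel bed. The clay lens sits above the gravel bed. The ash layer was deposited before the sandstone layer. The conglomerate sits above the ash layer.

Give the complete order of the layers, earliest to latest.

the chalk bed, the siltstone, the gravel bed, the clay lens, the ash layer, the sandstone layer, the conglomerate

The constraints fix every adjacent pair, so only one ordering works:
the chalk bed → the siltstone → the gravel bed → the clay lens → the ash layer → the sandstone layer → the conglomerate.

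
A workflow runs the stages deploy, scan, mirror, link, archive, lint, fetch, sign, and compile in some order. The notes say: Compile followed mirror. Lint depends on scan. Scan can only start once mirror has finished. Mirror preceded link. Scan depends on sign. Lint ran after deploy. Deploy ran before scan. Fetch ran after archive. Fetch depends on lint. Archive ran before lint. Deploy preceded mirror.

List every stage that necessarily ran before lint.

archive, deploy, mirror, scan, sign

Directly stated before lint: archive, deploy, and scan.
Mirror reaches lint via mirror → scan → lint.
Sign reaches lint via sign → scan → lint.
No chain forces fetch (or any of the others) ahead of lint.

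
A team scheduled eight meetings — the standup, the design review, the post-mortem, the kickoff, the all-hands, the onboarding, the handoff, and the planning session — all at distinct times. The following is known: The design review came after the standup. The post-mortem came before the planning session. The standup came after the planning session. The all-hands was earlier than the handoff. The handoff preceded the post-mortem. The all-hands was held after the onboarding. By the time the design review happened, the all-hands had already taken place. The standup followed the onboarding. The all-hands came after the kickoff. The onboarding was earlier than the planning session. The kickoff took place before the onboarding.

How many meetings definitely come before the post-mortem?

Directly stated before the post-mortem: the handoff.
The all-hands reaches the post-mortem via the all-hands → the handoff → the post-mortem.
The kickoff reaches the post-mortem via the kickoff → the all-hands → the handoff → the post-mortem.
The onboarding reaches the post-mortem via the onboarding → the all-hands → the handoff → the post-mortem.
No chain forces the planning session (or any of the others) ahead of the post-mortem.
That's the all-hands, the handoff, the kickoff, and the onboarding — 4 in all.

4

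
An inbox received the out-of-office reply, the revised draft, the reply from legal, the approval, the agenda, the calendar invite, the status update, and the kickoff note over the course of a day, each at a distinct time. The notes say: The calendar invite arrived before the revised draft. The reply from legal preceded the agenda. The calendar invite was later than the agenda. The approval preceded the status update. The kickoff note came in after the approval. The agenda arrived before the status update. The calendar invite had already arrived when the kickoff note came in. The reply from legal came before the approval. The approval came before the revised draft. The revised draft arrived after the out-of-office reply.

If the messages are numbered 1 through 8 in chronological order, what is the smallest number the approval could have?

The reply from legal must come before the approval — 1 forced predecessor.
Nothing else is forced ahead of the approval, so its earliest slot is position 1 + 1 = 2.

2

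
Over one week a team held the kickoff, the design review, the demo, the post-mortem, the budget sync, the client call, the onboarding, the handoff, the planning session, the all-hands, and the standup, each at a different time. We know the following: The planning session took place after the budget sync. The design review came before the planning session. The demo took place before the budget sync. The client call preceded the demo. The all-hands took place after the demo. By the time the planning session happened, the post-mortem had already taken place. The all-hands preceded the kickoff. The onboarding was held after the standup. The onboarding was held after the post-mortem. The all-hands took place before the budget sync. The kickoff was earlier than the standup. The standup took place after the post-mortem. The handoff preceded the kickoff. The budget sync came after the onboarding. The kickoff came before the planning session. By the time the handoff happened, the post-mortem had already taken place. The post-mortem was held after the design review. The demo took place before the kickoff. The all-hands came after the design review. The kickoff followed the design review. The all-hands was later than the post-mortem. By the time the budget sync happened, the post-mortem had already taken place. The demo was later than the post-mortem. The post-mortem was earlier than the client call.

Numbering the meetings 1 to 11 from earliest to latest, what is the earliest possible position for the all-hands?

5

The client call, the demo, the design review, and the post-mortem must all come before the all-hands — 4 forced predecessors.
Nothing else is forced ahead of the all-hands, so its earliest slot is position 4 + 1 = 5.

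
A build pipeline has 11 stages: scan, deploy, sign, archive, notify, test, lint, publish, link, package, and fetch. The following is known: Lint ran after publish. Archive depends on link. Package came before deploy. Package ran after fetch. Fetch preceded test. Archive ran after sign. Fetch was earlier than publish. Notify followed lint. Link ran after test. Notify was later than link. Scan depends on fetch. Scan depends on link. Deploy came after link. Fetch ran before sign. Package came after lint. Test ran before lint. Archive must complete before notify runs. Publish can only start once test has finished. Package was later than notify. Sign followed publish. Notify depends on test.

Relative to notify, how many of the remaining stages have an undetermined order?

1

Forced before notify: archive, fetch, link, lint, publish, sign, and test; forced after notify: deploy and package.
That leaves scan with no forced order relative to notify — 1.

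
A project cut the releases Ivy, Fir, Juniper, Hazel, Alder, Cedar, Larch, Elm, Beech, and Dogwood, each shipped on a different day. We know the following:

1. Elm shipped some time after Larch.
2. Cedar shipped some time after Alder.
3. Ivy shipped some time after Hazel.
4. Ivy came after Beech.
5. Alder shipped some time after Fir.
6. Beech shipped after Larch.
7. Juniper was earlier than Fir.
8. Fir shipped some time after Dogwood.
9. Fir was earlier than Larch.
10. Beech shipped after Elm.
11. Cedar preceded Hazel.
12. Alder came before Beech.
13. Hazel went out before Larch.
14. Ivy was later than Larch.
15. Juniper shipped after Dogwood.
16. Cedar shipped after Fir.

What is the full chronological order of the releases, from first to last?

The constraints fix every adjacent pair, so only one ordering works:
Dogwood → Juniper → Fir → Alder → Cedar → Hazel → Larch → Elm → Beech → Ivy.

Dogwood, Juniper, Fir, Alder, Cedar, Hazel, Larch, Elm, Beech, Ivy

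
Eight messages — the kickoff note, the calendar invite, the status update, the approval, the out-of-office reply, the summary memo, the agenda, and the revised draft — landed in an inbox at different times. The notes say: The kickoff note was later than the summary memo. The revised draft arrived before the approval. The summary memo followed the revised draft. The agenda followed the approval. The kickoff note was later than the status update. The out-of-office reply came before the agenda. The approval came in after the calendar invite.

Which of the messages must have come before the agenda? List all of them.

the approval, the calendar invite, the out-of-office reply, the revised draft

Directly stated before the agenda: the approval and the out-of-office reply.
The calendar invite reaches the agenda via the calendar invite → the approval → the agenda.
The revised draft reaches the agenda via the revised draft → the approval → the agenda.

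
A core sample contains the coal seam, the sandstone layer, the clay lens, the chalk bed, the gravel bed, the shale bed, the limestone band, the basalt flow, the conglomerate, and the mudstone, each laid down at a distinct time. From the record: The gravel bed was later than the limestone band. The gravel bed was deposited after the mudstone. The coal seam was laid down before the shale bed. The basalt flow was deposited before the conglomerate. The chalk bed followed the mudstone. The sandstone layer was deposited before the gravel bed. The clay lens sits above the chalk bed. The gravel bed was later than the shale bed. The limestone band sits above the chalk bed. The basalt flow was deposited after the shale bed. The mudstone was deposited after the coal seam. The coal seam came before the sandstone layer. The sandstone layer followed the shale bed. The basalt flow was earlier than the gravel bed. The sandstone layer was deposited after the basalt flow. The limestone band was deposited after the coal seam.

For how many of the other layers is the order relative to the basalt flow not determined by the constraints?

Forced before the basalt flow: the coal seam and the shale bed; forced after the basalt flow: the conglomerate, the gravel bed, and the sandstone layer.
That leaves the chalk bed, the clay lens, the limestone band, and the mudstone with no forced order relative to the basalt flow — 4.

4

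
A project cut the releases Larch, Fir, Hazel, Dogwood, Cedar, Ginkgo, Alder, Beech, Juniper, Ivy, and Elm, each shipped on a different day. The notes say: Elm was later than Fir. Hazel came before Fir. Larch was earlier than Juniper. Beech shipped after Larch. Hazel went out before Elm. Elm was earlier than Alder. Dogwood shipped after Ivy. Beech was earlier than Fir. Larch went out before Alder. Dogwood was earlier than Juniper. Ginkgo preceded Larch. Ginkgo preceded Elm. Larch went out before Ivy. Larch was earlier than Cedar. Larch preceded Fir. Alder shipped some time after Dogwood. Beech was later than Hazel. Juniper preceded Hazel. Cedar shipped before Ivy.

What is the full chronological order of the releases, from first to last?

Ginkgo, Larch, Cedar, Ivy, Dogwood, Juniper, Hazel, Beech, Fir, Elm, Alder

The constraints fix every adjacent pair, so only one ordering works:
Ginkgo → Larch → Cedar → Ivy → Dogwood → Juniper → Hazel → Beech → Fir → Elm → Alder.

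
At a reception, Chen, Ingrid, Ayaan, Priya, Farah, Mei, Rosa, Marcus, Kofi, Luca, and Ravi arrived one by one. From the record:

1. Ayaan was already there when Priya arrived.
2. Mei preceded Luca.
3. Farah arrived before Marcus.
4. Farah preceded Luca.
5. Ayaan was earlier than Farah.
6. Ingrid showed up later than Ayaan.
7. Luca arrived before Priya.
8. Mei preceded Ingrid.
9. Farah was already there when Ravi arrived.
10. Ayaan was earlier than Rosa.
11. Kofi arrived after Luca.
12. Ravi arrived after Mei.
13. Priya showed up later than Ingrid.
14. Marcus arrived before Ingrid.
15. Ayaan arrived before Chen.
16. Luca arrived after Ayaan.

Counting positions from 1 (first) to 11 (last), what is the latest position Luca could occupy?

9

Luca must come before Kofi and Priya — 2 guests forced after them.
Everything else can be placed before Luca in some valid order, so Luca can sit as late as position 11 − 2 = 9.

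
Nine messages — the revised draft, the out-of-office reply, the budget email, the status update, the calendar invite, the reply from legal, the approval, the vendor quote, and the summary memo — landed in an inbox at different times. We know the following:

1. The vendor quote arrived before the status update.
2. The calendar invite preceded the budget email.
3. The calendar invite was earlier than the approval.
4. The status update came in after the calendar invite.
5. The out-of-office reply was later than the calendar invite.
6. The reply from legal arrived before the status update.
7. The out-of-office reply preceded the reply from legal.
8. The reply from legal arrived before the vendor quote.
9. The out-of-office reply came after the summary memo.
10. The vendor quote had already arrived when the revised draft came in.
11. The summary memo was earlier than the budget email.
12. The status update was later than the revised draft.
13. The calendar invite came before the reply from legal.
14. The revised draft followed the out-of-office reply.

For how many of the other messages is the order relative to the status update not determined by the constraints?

Forced before the status update: the calendar invite, the out-of-office reply, the reply from legal, the revised draft, the summary memo, and the vendor quote.
That leaves the approval and the budget email with no forced order relative to the status update — 2.

2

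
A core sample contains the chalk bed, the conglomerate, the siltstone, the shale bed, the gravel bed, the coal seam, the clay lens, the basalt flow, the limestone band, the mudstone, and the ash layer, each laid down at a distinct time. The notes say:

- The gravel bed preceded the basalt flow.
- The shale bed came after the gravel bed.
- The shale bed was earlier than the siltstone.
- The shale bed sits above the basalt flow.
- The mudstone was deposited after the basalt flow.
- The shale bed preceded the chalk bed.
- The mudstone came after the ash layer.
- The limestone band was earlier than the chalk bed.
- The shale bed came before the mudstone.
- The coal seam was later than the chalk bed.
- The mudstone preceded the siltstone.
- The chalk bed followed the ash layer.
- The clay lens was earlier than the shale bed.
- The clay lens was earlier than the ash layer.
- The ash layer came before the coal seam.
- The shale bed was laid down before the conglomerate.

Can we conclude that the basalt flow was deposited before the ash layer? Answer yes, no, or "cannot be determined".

cannot be determined

No chain of stated constraints runs from the basalt flow to the ash layer, and none runs from the ash layer to the basalt flow either.
So the relative order of the basalt flow and the ash layer is not fixed by the given facts.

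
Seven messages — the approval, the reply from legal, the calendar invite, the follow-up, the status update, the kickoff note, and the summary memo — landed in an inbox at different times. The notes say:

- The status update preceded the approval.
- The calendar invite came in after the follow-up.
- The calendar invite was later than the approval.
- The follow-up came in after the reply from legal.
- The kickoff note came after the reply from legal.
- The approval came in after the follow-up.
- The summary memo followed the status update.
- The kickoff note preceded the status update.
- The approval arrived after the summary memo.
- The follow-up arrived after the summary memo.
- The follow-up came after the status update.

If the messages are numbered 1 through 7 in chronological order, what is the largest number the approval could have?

The approval must come before the calendar invite — 1 message forced after it.
Everything else can be placed before the approval in some valid order, so the approval can sit as late as position 7 − 1 = 6.

6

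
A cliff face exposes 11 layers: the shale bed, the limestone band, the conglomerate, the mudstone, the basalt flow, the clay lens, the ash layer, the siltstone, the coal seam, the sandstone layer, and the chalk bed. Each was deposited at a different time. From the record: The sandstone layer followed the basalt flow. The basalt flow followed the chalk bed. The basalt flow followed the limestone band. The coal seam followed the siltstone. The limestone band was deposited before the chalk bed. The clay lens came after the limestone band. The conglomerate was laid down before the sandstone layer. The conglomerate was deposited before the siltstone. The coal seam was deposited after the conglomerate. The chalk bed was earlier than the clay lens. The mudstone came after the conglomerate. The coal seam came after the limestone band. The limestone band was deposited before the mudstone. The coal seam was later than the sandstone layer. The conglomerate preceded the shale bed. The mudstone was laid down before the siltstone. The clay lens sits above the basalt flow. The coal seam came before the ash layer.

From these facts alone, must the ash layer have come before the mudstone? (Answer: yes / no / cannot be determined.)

Tracing the constraints gives the mudstone → the siltstone → the coal seam → the ash layer, so the mudstone must come before the ash layer.
That means the ash layer cannot be before the mudstone.

no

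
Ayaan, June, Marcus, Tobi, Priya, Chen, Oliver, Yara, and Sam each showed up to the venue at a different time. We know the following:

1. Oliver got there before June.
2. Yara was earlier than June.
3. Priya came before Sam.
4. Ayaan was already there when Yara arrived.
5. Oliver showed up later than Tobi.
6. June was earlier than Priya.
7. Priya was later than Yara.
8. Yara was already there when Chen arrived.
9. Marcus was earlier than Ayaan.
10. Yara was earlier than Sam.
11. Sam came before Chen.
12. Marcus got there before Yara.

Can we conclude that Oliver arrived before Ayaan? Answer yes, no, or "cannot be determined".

cannot be determined

No chain of stated constraints runs from Oliver to Ayaan, and none runs from Ayaan to Oliver either.
So the relative order of Oliver and Ayaan is not fixed by the given facts.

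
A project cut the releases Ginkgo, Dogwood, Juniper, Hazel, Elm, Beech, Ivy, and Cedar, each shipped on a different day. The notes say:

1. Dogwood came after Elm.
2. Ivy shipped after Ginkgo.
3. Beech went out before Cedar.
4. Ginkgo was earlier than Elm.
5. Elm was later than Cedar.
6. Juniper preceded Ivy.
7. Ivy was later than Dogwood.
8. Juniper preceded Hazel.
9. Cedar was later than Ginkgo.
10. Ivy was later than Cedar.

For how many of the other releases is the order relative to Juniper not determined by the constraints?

Forced after Juniper: Hazel and Ivy.
That leaves Beech, Cedar, Dogwood, Elm, and Ginkgo with no forced order relative to Juniper — 5.

5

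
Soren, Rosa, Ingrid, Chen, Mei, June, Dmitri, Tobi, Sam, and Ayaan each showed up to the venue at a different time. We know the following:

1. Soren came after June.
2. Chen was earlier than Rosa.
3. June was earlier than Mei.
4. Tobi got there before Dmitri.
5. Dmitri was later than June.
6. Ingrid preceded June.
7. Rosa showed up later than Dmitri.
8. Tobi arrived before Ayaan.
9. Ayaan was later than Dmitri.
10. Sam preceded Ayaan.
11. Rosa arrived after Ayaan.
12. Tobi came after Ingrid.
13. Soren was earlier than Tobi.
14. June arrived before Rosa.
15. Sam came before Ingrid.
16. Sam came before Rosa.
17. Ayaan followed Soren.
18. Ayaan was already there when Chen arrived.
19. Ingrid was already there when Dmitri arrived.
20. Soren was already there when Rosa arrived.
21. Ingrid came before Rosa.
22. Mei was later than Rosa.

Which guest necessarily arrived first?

Sam has a chain of constraints placing them before every other guest, so Sam must be first.

Sam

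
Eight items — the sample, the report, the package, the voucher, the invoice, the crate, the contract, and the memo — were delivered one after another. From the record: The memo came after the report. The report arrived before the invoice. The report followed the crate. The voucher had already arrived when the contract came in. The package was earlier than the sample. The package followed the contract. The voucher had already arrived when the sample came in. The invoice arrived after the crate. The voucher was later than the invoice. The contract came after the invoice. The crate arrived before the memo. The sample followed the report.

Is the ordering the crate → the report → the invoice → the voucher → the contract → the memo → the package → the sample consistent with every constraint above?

yes

Check each stated constraint against the proposed order — e.g. the crate is ahead of the memo; the report is ahead of the sample. Every pair is in the required order; nothing is violated.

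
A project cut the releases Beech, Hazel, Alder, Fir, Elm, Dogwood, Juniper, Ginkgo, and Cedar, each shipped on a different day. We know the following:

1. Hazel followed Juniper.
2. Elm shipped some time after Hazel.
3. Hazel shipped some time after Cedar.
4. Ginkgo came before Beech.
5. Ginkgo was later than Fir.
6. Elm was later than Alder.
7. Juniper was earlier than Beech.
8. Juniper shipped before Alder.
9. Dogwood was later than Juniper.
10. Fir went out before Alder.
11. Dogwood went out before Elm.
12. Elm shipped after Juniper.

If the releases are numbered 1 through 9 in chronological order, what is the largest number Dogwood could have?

8

Dogwood must come before Elm — 1 release forced after it.
Everything else can be placed before Dogwood in some valid order, so Dogwood can sit as late as position 9 − 1 = 8.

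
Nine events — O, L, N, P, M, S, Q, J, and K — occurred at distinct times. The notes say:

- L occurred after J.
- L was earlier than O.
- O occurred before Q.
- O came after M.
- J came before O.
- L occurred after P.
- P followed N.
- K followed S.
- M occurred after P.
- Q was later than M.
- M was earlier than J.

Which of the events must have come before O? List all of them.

Directly stated before O: J, L, and M.
N reaches O via N → P → L → O.
P reaches O via P → L → O.
No chain forces S (or any of the others) ahead of O.

J, L, M, N, P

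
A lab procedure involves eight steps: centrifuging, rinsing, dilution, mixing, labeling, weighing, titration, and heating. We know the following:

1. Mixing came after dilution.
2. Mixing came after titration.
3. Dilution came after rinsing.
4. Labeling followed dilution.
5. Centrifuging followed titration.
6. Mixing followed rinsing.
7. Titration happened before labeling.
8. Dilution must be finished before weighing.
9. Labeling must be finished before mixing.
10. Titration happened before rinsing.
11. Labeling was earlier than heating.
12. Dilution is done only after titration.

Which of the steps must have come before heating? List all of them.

Directly stated before heating: labeling.
Dilution reaches heating via dilution → labeling → heating.
Rinsing reaches heating via rinsing → dilution → labeling → heating.
Titration reaches heating via titration → labeling → heating.
No chain forces weighing (or any of the others) ahead of heating.

dilution, labeling, rinsing, titration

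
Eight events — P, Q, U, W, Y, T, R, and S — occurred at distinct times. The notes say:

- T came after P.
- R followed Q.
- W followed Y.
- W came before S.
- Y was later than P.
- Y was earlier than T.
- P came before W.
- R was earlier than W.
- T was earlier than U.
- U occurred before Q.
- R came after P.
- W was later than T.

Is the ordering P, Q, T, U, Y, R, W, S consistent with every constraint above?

The constraints require U before Q, but in the proposed sequence Q appears ahead of U. That one violation is enough.

no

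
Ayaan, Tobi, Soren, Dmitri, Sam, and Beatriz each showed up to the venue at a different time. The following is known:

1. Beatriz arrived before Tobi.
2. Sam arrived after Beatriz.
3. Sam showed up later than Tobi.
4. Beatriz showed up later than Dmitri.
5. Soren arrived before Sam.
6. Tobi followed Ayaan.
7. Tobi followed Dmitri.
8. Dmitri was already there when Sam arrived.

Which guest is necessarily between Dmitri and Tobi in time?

Beatriz

Tracing the constraints gives Dmitri → Beatriz → Tobi, so Beatriz sits after Dmitri and before Tobi.
No other guest is forced both after Dmitri and before Tobi.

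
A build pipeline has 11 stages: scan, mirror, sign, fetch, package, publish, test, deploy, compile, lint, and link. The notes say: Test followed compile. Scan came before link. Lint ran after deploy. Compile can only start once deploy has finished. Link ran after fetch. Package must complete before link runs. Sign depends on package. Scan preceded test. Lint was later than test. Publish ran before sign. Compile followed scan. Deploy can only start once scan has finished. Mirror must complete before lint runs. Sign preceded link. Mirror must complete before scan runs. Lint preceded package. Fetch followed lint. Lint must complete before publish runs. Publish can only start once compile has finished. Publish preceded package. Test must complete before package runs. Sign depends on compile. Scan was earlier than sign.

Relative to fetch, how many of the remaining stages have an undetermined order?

3

Forced before fetch: compile, deploy, lint, mirror, scan, and test; forced after fetch: link.
That leaves package, publish, and sign with no forced order relative to fetch — 3.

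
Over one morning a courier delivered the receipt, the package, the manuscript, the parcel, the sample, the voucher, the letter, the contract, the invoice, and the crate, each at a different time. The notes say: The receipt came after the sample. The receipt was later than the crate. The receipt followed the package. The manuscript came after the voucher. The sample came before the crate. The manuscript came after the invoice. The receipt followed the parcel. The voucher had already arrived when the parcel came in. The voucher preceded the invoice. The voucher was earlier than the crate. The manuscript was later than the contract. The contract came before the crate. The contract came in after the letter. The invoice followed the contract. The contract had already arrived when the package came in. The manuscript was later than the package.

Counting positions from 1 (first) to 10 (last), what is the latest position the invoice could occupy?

9

The invoice must come before the manuscript — 1 item forced after it.
Everything else can be placed before the invoice in some valid order, so the invoice can sit as late as position 10 − 1 = 9.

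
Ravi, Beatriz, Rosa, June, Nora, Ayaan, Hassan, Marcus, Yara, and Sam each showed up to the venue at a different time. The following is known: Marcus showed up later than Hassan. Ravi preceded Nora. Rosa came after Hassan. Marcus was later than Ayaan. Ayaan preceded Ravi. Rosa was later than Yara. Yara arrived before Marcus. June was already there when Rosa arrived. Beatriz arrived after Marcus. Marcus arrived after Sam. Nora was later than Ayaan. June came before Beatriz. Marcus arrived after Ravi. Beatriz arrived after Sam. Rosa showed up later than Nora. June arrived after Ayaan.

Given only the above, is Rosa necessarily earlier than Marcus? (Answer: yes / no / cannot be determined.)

No chain of stated constraints runs from Rosa to Marcus, and none runs from Marcus to Rosa either.
So the relative order of Rosa and Marcus is not fixed by the given facts.

cannot be determined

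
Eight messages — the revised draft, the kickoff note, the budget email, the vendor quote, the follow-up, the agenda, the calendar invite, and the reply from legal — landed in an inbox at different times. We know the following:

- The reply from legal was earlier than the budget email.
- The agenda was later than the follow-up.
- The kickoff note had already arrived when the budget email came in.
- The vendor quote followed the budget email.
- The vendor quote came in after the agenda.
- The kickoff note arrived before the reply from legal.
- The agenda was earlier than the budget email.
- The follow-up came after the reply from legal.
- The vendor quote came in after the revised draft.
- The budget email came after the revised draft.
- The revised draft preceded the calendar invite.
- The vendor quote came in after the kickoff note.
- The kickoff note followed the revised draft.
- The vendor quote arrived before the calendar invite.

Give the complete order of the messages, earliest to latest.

the revised draft, the kickoff note, the reply from legal, the follow-up, the agenda, the budget email, the vendor quote, the calendar invite

The constraints fix every adjacent pair, so only one ordering works:
the revised draft → the kickoff note → the reply from legal → the follow-up → the agenda → the budget email → the vendor quote → the calendar invite.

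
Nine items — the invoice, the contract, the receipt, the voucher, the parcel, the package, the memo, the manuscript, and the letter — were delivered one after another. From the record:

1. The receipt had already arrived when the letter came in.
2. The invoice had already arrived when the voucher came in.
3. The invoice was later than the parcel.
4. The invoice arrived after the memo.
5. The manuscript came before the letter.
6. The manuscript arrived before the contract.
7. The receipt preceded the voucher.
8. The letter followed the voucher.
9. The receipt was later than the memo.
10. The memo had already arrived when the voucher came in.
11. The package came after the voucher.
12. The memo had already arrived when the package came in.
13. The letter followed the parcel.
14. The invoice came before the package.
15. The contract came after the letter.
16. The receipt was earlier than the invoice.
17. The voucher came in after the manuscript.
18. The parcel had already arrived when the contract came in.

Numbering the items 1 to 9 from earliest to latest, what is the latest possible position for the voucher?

6

The voucher must come before the contract, the letter, and the package — 3 items forced after it.
Everything else can be placed before the voucher in some valid order, so the voucher can sit as late as position 9 − 3 = 6.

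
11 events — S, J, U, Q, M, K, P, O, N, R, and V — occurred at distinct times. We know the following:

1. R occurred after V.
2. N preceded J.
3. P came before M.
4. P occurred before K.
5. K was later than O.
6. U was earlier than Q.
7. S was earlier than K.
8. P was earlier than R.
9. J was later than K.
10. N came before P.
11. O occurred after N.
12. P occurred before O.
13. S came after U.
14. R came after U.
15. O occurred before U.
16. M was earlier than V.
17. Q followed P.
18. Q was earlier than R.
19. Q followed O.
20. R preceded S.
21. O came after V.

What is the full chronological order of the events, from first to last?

N, P, M, V, O, U, Q, R, S, K, J

The constraints fix every adjacent pair, so only one ordering works:
N → P → M → V → O → U → Q → R → S → K → J.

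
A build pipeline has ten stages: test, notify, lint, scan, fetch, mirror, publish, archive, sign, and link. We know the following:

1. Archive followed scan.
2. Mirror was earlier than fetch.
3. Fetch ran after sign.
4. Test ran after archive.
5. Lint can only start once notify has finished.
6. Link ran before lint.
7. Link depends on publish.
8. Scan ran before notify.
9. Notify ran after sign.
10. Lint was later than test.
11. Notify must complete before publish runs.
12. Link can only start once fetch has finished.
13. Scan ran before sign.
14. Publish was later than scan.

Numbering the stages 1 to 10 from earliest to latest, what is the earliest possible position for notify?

Scan and sign must both come before notify — 2 forced predecessors.
Nothing else is forced ahead of notify, so its earliest slot is position 2 + 1 = 3.

3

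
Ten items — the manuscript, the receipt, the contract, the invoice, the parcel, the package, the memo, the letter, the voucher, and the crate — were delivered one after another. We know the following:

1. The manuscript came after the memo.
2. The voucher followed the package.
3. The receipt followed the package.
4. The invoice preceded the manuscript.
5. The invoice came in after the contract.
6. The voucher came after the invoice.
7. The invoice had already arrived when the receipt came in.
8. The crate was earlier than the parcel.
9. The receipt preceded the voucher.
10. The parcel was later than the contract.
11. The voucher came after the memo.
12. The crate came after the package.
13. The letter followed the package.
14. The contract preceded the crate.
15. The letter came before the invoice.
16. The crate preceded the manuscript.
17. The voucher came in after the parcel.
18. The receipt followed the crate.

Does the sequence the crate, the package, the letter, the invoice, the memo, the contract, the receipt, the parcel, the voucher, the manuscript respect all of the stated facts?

no

The constraints require the package before the crate, but in the proposed sequence the crate appears ahead of the package. That one violation is enough.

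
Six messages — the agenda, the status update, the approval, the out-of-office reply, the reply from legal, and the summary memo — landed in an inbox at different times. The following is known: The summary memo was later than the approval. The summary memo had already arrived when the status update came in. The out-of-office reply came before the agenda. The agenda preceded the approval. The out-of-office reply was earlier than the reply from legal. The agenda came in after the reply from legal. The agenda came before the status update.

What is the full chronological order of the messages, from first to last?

The constraints fix every adjacent pair, so only one ordering works:
the out-of-office reply → the reply from legal → the agenda → the approval → the summary memo → the status update.

the out-of-office reply, the reply from legal, the agenda, the approval, the summary memo, the status update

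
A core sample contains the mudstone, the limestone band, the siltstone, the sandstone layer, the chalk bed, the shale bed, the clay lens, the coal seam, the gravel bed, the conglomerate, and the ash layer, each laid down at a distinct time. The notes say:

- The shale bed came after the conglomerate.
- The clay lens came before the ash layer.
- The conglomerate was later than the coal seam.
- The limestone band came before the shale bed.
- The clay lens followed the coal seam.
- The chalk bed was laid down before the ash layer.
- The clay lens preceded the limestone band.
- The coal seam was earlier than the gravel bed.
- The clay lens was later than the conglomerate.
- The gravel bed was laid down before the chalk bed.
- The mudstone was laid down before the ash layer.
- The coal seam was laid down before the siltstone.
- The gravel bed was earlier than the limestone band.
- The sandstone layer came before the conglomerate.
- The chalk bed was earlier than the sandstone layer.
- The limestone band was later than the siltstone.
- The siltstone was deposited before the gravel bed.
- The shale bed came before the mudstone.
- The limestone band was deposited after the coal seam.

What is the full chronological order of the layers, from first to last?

The constraints fix every adjacent pair, so only one ordering works:
the coal seam → the siltstone → the gravel bed → the chalk bed → the sandstone layer → the conglomerate → the clay lens → the limestone band → the shale bed → the mudstone → the ash layer.

the coal seam, the siltstone, the gravel bed, the chalk bed, the sandstone layer, the conglomerate, the clay lens, the limestone band, the shale bed, the mudstone, the ash layer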